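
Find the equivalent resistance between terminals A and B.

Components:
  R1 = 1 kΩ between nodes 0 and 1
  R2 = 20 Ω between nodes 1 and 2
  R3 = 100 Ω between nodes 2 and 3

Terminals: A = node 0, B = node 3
Reduce the network between node 0 (A) and node 3 (B) by series/parallel combination:
  Rs1 = R1 + R2 (series, joined only at node 1) = 1000 + 20 = 1020 Ω
  Rs2 = R3 + Rs1 (series, joined only at node 2) = 100 + 1020 = 1120 Ω
R_eq = 1.12 kΩ

Final answer: 1.12 kΩ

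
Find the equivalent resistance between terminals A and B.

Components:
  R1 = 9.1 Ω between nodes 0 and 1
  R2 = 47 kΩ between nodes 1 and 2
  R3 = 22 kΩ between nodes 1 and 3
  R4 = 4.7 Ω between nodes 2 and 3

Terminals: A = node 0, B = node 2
Reduce the network between node 0 (A) and node 2 (B) by series/parallel combination:
  Rs1 = R3 + R4 (series, joined only at node 3) = 22000 + 4.7 = 22000 Ω
  Rp1 = R2 ‖ Rs1 (parallel, both between nodes 1 and 2) = 1/(1/47000 + 1/22000) = 14990 Ω
  Rs2 = R1 + Rp1 (series, joined only at node 1) = 9.1 + 14990 = 15000 Ω
R_eq = 15 kΩ

Final answer: 15 kΩ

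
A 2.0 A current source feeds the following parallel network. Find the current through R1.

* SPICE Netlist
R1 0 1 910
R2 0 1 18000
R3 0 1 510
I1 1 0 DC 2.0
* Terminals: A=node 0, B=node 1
All resistors sit directly between nodes 0 and 1, so they are in parallel and share one voltage V; the full source current 2 A splits among them.
1/R_par = 1/910 + 1/18000 + 1/510 = 0.003115 S  =>  R_par = 321 Ω
V = I × R_par = 2 × 321 = 642 V
I_R1 = V/R1 = 642/910 = 0.7055 A

Final answer: 0.7055 A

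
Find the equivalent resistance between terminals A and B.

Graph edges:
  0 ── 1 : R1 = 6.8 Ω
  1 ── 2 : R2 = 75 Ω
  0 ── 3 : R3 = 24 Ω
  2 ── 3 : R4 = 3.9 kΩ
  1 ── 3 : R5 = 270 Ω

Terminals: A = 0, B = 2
The network is not a plain series/parallel combination. Inject a 1 A test current into terminal A (node 0) and return it from terminal B (node 2); then R_eq = V_A / (1 A).
Nodal analysis, taking node 2 as the 0 V reference.
Current source I_test pushes 1 A into node 0 and draws it out of node 2.
KCL at each unknown node (sum of currents leaving = 0; resistances in Ω):
  Node 0: (V_0 - V_1)/6.8 + (V_0 - V_3)/24 - 1 = 0
  Node 1: (V_1 - V_0)/6.8 + (V_1 - 0)/75 + (V_1 - V_3)/270 = 0
  Node 3: (V_3 - V_0)/24 + (V_3 - V_1)/270 + (V_3 - 0)/3900 = 0
Collecting terms (coefficients in siemens):
  0.1887·V_0 - 0.1471·V_1 - 0.04167·V_3 = 1
  0.1641·V_1 - 0.1471·V_0 - 0.003704·V_3 = 0
  0.04563·V_3 - 0.04167·V_0 - 0.003704·V_1 = 0
Solving these 3 simultaneous equations (Gaussian elimination) gives:
  V_0 = 80 V, V_1 = 73.48 V, V_3 = 79.02 V
R_eq = V_0 / 1 A = 80 Ω

Final answer: 80 Ω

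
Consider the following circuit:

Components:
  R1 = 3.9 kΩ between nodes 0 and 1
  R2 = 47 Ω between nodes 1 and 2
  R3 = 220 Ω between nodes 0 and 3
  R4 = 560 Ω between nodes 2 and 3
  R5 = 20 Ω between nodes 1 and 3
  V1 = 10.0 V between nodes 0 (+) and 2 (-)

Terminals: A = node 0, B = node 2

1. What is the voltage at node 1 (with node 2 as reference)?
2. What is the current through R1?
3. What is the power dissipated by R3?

Nodal analysis, taking node 2 as the 0 V reference.
Source V1 fixes V_0 = 10 V.
KCL at each unknown node (sum of currents leaving = 0; resistances in Ω):
  Node 1: (V_1 - 10)/3900 + (V_1 - 0)/47 + (V_1 - V_3)/20 = 0
  Node 3: (V_3 - 10)/220 + (V_3 - 0)/560 + (V_3 - V_1)/20 = 0
Collecting terms (coefficients in siemens):
  0.07153·V_1 - 0.05·V_3 = 0.002564
  0.05633·V_3 - 0.05·V_1 = 0.04545
Determinant D = (0.07153)(0.05633) - (-0.05)(-0.05) = 0.00153
V_1 = [(0.002564)(0.05633) - (-0.05)(0.04545)]/D = 1.58 V
V_3 = [(0.07153)(0.04545) - (0.002564)(-0.05)]/D = 2.21 V
Part 1:
  Read off the nodal solution: V_1 = 1.58 V
Part 2:
  I_R1 = (V_0 - V_1)/R1 = (10 - 1.58)/3900 = 0.002159 A
  Magnitude: I_R1 = 0.002159 A
Part 3:
  I_R3 = (V_0 - V_3)/R3 = (10 - 2.21)/220 = 0.03541 A
  P_R3 = I_R3² × R3 = (0.03541)² × 220 = 0.2759 W

Final answers:
1. V_1 = 1.58 V
2. I_R1 = 0.002159 A
3. P_R3 = 0.2759 W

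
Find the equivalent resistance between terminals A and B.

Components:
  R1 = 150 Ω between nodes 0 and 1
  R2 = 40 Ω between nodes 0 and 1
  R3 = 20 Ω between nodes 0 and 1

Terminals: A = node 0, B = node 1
Reduce the network between node 0 (A) and node 1 (B) by series/parallel combination:
  Rp1 = R1 ‖ R2 ‖ R3 (parallel, all between nodes 0 and 1) = 1/(1/150 + 1/40 + 1/20) = 12.24 Ω
R_eq = 12.24 Ω

Final answer: 12.24 Ω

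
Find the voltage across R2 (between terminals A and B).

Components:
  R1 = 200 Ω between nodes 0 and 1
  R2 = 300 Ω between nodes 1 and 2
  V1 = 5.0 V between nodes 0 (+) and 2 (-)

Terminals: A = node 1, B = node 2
R1 and R2 are in series across V1 (node 0 → node 1 → node 2), and the output A–B is taken across R2, so this is a voltage divider.
Series current: I = V1/(R1 + R2) = 5/(200 + 300) = 5/500 = 0.01 A
V_R2 = I × R2 = V1 × R2/(R1 + R2) = 5 × 300/500 = 3 V

Final answer: 3 V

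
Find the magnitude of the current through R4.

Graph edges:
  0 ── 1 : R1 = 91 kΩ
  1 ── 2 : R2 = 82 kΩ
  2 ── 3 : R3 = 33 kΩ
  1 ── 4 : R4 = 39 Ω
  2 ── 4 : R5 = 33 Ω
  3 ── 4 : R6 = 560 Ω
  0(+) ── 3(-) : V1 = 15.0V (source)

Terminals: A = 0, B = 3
Nodal analysis, taking node 3 as the 0 V reference.
Source V1 fixes V_0 = 15 V.
KCL at each unknown node (sum of currents leaving = 0; resistances in Ω):
  Node 1: (V_1 - 15)/91000 + (V_1 - V_2)/82000 + (V_1 - V_4)/39 = 0
  Node 2: (V_2 - V_1)/82000 + (V_2 - 0)/33000 + (V_2 - V_4)/33 = 0
  Node 4: (V_4 - V_1)/39 + (V_4 - V_2)/33 + (V_4 - 0)/560 = 0
Collecting terms (coefficients in siemens):
  0.02566·V_1 - 0.0000122·V_2 - 0.02564·V_4 = 0.0001648
  0.03035·V_2 - 0.0000122·V_1 - 0.0303·V_4 = 0
  0.05773·V_4 - 0.02564·V_1 - 0.0303·V_2 = 0
Solving these 3 simultaneous equations (Gaussian elimination) gives:
  V_1 = 0.09657 V, V_2 = 0.0901 V, V_4 = 0.09018 V
I_R4 = (V_1 - V_4)/R4 = (0.09657 - 0.09018)/39 = 0.0001637 A
|I_R4| = 0.0001637 A

Final answer: |I_R4| = 0.0001637 A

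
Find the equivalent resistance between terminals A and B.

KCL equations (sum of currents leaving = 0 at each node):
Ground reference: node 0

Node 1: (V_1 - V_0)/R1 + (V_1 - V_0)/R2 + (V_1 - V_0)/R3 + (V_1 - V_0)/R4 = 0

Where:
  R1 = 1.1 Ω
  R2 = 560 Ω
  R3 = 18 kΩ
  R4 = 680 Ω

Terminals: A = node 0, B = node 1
Reduce the network between node 0 (A) and node 1 (B) by series/parallel combination:
  Rp1 = R1 ‖ R2 ‖ R3 ‖ R4 (parallel, all between nodes 0 and 1) = 1/(1/1.1 + 1/560 + 1/18000 + 1/680) = 1.096 Ω
R_eq = 1.096 Ω

Final answer: 1.096 Ω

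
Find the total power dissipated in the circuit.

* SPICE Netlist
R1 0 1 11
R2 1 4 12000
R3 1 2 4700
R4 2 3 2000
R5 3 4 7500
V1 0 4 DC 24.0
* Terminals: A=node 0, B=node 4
Nodal analysis, taking node 4 as the 0 V reference.
Source V1 fixes V_0 = 24 V.
KCL at each unknown node (sum of currents leaving = 0; resistances in Ω):
  Node 1: (V_1 - 24)/11 + (V_1 - 0)/12000 + (V_1 - V_2)/4700 = 0
  Node 2: (V_2 - V_1)/4700 + (V_2 - V_3)/2000 = 0
  Node 3: (V_3 - V_2)/2000 + (V_3 - 0)/7500 = 0
Collecting terms (coefficients in siemens):
  0.09121·V_1 - 0.0002128·V_2 = 2.182
  0.0007128·V_2 - 0.0002128·V_1 - 0.0005·V_3 = 0
  0.0006333·V_3 - 0.0005·V_2 = 0
Solving these 3 simultaneous equations (Gaussian elimination) gives:
  V_1 = 23.96 V, V_2 = 16.03 V, V_3 = 12.65 V
Power in each resistor, P = (ΔV)²/R:
  P_R1 = (24 - 23.96)²/11 = 0.0001493 W
  P_R2 = (23.96 - 0)²/12000 = 0.04784 W
  P_R3 = (23.96 - 16.03)²/4700 = 0.01338 W
  P_R4 = (16.03 - 12.65)²/2000 = 0.005694 W
  P_R5 = (12.65 - 0)²/7500 = 0.02135 W
P_total = P_R1 + P_R2 + P_R3 + P_R4 + P_R5 = 0.08841 W

Final answer: 0.08841 W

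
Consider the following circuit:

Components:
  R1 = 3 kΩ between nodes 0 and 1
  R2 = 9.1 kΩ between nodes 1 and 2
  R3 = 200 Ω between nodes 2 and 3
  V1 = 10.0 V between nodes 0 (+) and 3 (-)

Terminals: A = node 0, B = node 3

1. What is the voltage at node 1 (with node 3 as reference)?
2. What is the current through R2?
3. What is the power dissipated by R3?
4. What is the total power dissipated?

Nodal analysis, taking node 3 as the 0 V reference.
Source V1 fixes V_0 = 10 V.
KCL at each unknown node (sum of currents leaving = 0; resistances in Ω):
  Node 1: (V_1 - 10)/3000 + (V_1 - V_2)/9100 = 0
  Node 2: (V_2 - V_1)/9100 + (V_2 - 0)/200 = 0
Collecting terms (coefficients in siemens):
  0.0004432·V_1 - 0.0001099·V_2 = 0.003333
  0.00511·V_2 - 0.0001099·V_1 = 0
Determinant D = (0.0004432)(0.00511) - (-0.0001099)(-0.0001099) = 0.000002253
V_1 = [(0.003333)(0.00511) - (-0.0001099)(0)]/D = 7.561 V
V_2 = [(0.0004432)(0) - (0.003333)(-0.0001099)]/D = 0.1626 V
Part 1:
  Read off the nodal solution: V_1 = 7.561 V
Part 2:
  I_R2 = (V_1 - V_2)/R2 = (7.561 - 0.1626)/9100 = 0.000813 A
  Magnitude: I_R2 = 0.000813 A
Part 3:
  I_R3 = (V_2 - V_3)/R3 = (0.1626 - 0)/200 = 0.000813 A
  P_R3 = I_R3² × R3 = (0.000813)² × 200 = 0.0001322 W
Part 4:
  Power in each resistor, P = (ΔV)²/R:
    P_R1 = (10 - 7.561)²/3000 = 0.001983 W
    P_R2 = (7.561 - 0.1626)²/9100 = 0.006015 W
    P_R3 = (0.1626 - 0)²/200 = 0.0001322 W
  P_total = P_R1 + P_R2 + P_R3 = 0.00813 W

Final answers:
1. V_1 = 7.561 V
2. I_R2 = 0.000813 A
3. P_R3 = 0.0001322 W
4. P_total = 0.00813 W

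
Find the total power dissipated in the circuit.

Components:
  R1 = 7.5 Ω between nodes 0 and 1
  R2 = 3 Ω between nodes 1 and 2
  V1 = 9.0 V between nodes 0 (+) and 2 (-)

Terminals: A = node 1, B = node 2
Nodal analysis, taking node 2 as the 0 V reference.
Source V1 fixes V_0 = 9 V.
KCL at each unknown node (sum of currents leaving = 0; resistances in Ω):
  Node 1: (V_1 - 9)/7.5 + (V_1 - 0)/3 = 0
Collecting terms: 0.4667 × V_1 = 1.2  =>  V_1 = 2.571 V
Power in each resistor, P = (ΔV)²/R:
  P_R1 = (9 - 2.571)²/7.5 = 5.51 W
  P_R2 = (2.571 - 0)²/3 = 2.204 W
P_total = P_R1 + P_R2 = 7.714 W

Final answer: 7.714 W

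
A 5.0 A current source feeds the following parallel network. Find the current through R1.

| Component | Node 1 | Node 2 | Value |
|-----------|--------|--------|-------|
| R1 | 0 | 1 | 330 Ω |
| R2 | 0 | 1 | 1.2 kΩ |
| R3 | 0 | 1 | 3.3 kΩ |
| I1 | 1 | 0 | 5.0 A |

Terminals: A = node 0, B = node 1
All resistors sit directly between nodes 0 and 1, so they are in parallel and share one voltage V; the full source current 5 A splits among them.
1/R_par = 1/330 + 1/1200 + 1/3300 = 0.004167 S  =>  R_par = 240 Ω
V = I × R_par = 5 × 240 = 1200 V
I_R1 = V/R1 = 1200/330 = 3.636 A

Final answer: 3.636 A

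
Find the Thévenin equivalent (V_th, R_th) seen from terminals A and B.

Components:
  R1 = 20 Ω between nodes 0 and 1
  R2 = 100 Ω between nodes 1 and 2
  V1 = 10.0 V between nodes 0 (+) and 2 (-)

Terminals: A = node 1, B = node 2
Step 1 — V_th is the open-circuit voltage V_A - V_B (nothing connected across the terminals).
Nodal analysis, taking node 2 as the 0 V reference.
Source V1 fixes V_0 = 10 V.
KCL at each unknown node (sum of currents leaving = 0; resistances in Ω):
  Node 1: (V_1 - 10)/20 + (V_1 - 0)/100 = 0
Collecting terms: 0.06 × V_1 = 0.5  =>  V_1 = 8.333 V
V_th = V_1 - V_2 = 8.333 - 0 = 8.333 V
Step 2 — R_th: zero the source — replace V1 by a short circuit (node 2 merges into node 0) — and find the resistance seen between A (node 1) and B (node 0).
Reduce the network between node 1 (A) and node 0 (B) by series/parallel combination:
  Rp1 = R1 ‖ R2 (parallel, both between nodes 0 and 1) = 1/(1/20 + 1/100) = 16.67 Ω
R_th = 16.67 Ω

Final answer: V_th = 8.333 V, R_th = 16.67 Ω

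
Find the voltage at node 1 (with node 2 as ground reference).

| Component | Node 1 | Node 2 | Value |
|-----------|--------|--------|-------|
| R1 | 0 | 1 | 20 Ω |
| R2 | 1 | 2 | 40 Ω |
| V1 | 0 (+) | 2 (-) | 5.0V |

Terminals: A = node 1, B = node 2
Nodal analysis, taking node 2 as the 0 V reference.
Source V1 fixes V_0 = 5 V.
KCL at each unknown node (sum of currents leaving = 0; resistances in Ω):
  Node 1: (V_1 - 5)/20 + (V_1 - 0)/40 = 0
Collecting terms: 0.075 × V_1 = 0.25  =>  V_1 = 3.333 V
The requested potential is V_1 = 3.333 V.

Final answer: V_1 = 3.333 V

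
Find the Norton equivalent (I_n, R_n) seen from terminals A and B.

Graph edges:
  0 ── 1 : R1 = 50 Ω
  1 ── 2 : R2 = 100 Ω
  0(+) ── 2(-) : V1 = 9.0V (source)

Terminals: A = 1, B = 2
Find the Thévenin equivalent first; then I_n = V_th/R_th and R_n = R_th.
Step 1 — V_th is the open-circuit voltage V_A - V_B (nothing connected across the terminals).
Nodal analysis, taking node 2 as the 0 V reference.
Source V1 fixes V_0 = 9 V.
KCL at each unknown node (sum of currents leaving = 0; resistances in Ω):
  Node 1: (V_1 - 9)/50 + (V_1 - 0)/100 = 0
Collecting terms: 0.03 × V_1 = 0.18  =>  V_1 = 6 V
V_th = V_1 - V_2 = 6 - 0 = 6 V
Step 2 — R_th: zero the source — replace V1 by a short circuit (node 2 merges into node 0) — and find the resistance seen between A (node 1) and B (node 0).
Reduce the network between node 1 (A) and node 0 (B) by series/parallel combination:
  Rp1 = R1 ‖ R2 (parallel, both between nodes 0 and 1) = 1/(1/50 + 1/100) = 33.33 Ω
R_th = 33.33 Ω
I_n = V_th/R_th = 6/33.33 = 0.18 A, and R_n = R_th = 33.33 Ω

Final answer: I_n = 0.18 A, R_n = 33.33 Ω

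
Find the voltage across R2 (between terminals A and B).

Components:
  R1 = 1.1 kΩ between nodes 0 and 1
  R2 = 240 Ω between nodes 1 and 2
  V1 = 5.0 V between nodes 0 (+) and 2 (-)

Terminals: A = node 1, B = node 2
R1 and R2 are in series across V1 (node 0 → node 1 → node 2), and the output A–B is taken across R2, so this is a voltage divider.
Series current: I = V1/(R1 + R2) = 5/(1100 + 240) = 5/1340 = 0.003731 A
V_R2 = I × R2 = V1 × R2/(R1 + R2) = 5 × 240/1340 = 0.8955 V

Final answer: 0.8955 V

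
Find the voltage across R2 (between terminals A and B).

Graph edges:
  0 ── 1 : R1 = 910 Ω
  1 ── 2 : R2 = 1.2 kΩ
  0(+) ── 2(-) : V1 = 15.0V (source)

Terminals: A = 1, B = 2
R1 and R2 are in series across V1 (node 0 → node 1 → node 2), and the output A–B is taken across R2, so this is a voltage divider.
Series current: I = V1/(R1 + R2) = 15/(910 + 1200) = 15/2110 = 0.007109 A
V_R2 = I × R2 = V1 × R2/(R1 + R2) = 15 × 1200/2110 = 8.531 V

Final answer: 8.531 V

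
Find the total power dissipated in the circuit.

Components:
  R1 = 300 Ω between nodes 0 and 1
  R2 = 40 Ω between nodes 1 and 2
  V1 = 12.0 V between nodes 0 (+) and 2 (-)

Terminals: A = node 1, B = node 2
Nodal analysis, taking node 2 as the 0 V reference.
Source V1 fixes V_0 = 12 V.
KCL at each unknown node (sum of currents leaving = 0; resistances in Ω):
  Node 1: (V_1 - 12)/300 + (V_1 - 0)/40 = 0
Collecting terms: 0.02833 × V_1 = 0.04  =>  V_1 = 1.412 V
Power in each resistor, P = (ΔV)²/R:
  P_R1 = (12 - 1.412)²/300 = 0.3737 W
  P_R2 = (1.412 - 0)²/40 = 0.04983 W
P_total = P_R1 + P_R2 = 0.4235 W

Final answer: 0.4235 W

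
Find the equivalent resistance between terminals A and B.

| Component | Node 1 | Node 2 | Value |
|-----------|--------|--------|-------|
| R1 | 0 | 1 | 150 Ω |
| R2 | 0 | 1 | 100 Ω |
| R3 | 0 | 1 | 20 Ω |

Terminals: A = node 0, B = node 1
Reduce the network between node 0 (A) and node 1 (B) by series/parallel combination:
  Rp1 = R1 ‖ R2 ‖ R3 (parallel, all between nodes 0 and 1) = 1/(1/150 + 1/100 + 1/20) = 15 Ω
R_eq = 15 Ω

Final answer: 15 Ω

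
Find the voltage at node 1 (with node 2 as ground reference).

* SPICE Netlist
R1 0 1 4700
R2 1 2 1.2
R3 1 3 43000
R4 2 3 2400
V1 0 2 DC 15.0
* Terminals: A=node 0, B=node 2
Nodal analysis, taking node 2 as the 0 V reference.
Source V1 fixes V_0 = 15 V.
KCL at each unknown node (sum of currents leaving = 0; resistances in Ω):
  Node 1: (V_1 - 15)/4700 + (V_1 - 0)/1.2 + (V_1 - V_3)/43000 = 0
  Node 3: (V_3 - V_1)/43000 + (V_3 - 0)/2400 = 0
Collecting terms (coefficients in siemens):
  0.8336·V_1 - 0.00002326·V_3 = 0.003191
  0.0004399·V_3 - 0.00002326·V_1 = 0
Determinant D = (0.8336)(0.0004399) - (-0.00002326)(-0.00002326) = 0.0003667
V_1 = [(0.003191)(0.0004399) - (-0.00002326)(0)]/D = 0.003829 V
V_3 = [(0.8336)(0) - (0.003191)(-0.00002326)]/D = 0.0002024 V
The requested potential is V_1 = 0.003829 V.

Final answer: V_1 = 0.003829 V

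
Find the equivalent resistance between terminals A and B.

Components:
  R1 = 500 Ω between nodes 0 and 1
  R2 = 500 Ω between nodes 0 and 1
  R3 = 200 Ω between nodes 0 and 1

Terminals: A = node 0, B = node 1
Reduce the network between node 0 (A) and node 1 (B) by series/parallel combination:
  Rp1 = R1 ‖ R2 ‖ R3 (parallel, all between nodes 0 and 1) = 1/(1/500 + 1/500 + 1/200) = 111.1 Ω
R_eq = 111.1 Ω

Final answer: 111.1 Ω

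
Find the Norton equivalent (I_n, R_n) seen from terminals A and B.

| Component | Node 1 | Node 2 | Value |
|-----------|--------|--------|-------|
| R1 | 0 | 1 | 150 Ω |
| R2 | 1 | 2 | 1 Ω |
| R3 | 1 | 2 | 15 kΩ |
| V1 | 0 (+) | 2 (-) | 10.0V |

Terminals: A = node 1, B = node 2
Find the Thévenin equivalent first; then I_n = V_th/R_th and R_n = R_th.
Step 1 — V_th is the open-circuit voltage V_A - V_B (nothing connected across the terminals).
Nodal analysis, taking node 2 as the 0 V reference.
Source V1 fixes V_0 = 10 V.
KCL at each unknown node (sum of currents leaving = 0; resistances in Ω):
  Node 1: (V_1 - 10)/150 + (V_1 - 0)/1 + (V_1 - 0)/15000 = 0
Collecting terms: 1.007 × V_1 = 0.06667  =>  V_1 = 0.06622 V
V_th = V_1 - V_2 = 0.06622 - 0 = 0.06622 V
Step 2 — R_th: zero the source — replace V1 by a short circuit (node 2 merges into node 0) — and find the resistance seen between A (node 1) and B (node 0).
Reduce the network between node 1 (A) and node 0 (B) by series/parallel combination:
  Rp1 = R1 ‖ R2 ‖ R3 (parallel, all between nodes 0 and 1) = 1/(1/150 + 1/1 + 1/15000) = 0.9933 Ω
R_th = 0.9933 Ω
I_n = V_th/R_th = 0.06622/0.9933 = 0.06667 A, and R_n = R_th = 0.9933 Ω

Final answer: I_n = 0.06667 A, R_n = 0.9933 Ω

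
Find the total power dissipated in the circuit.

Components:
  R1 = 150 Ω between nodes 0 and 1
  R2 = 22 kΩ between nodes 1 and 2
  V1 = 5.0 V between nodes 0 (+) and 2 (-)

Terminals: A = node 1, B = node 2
Nodal analysis, taking node 2 as the 0 V reference.
Source V1 fixes V_0 = 5 V.
KCL at each unknown node (sum of currents leaving = 0; resistances in Ω):
  Node 1: (V_1 - 5)/150 + (V_1 - 0)/22000 = 0
Collecting terms: 0.006712 × V_1 = 0.03333  =>  V_1 = 4.966 V
Power in each resistor, P = (ΔV)²/R:
  P_R1 = (5 - 4.966)²/150 = 0.000007643 W
  P_R2 = (4.966 - 0)²/22000 = 0.001121 W
P_total = P_R1 + P_R2 = 0.001129 W

Final answer: 0.001129 W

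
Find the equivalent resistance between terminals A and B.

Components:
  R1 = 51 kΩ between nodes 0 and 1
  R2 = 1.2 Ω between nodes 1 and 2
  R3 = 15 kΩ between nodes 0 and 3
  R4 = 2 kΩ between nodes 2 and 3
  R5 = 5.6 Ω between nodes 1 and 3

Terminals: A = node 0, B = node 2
The network is not a plain series/parallel combination. Inject a 1 A test current into terminal A (node 0) and return it from terminal B (node 2); then R_eq = V_A / (1 A).
Nodal analysis, taking node 2 as the 0 V reference.
Current source I_test pushes 1 A into node 0 and draws it out of node 2.
KCL at each unknown node (sum of currents leaving = 0; resistances in Ω):
  Node 0: (V_0 - V_1)/51000 + (V_0 - V_3)/15000 - 1 = 0
  Node 1: (V_1 - V_0)/51000 + (V_1 - 0)/1.2 + (V_1 - V_3)/5.6 = 0
  Node 3: (V_3 - V_0)/15000 + (V_3 - V_1)/5.6 + (V_3 - 0)/2000 = 0
Collecting terms (coefficients in siemens):
  0.00008627·V_0 - 0.00001961·V_1 - 0.00006667·V_3 = 1
  1.012·V_1 - 0.00001961·V_0 - 0.1786·V_3 = 0
  0.1791·V_3 - 0.00006667·V_0 - 0.1786·V_1 = 0
Solving these 3 simultaneous equations (Gaussian elimination) gives:
  V_0 = 11600 V, V_1 = 1.197 V, V_3 = 5.508 V
R_eq = V_0 / 1 A = 11600 Ω = 11.6 kΩ

Final answer: 11.6 kΩ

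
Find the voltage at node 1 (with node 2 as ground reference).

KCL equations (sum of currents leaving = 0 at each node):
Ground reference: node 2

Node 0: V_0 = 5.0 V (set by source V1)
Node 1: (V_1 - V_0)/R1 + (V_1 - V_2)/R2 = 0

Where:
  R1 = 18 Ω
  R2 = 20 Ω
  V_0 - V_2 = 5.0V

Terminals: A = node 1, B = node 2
Nodal analysis, taking node 2 as the 0 V reference.
Source V1 fixes V_0 = 5 V.
KCL at each unknown node (sum of currents leaving = 0; resistances in Ω):
  Node 1: (V_1 - 5)/18 + (V_1 - 0)/20 = 0
Collecting terms: 0.1056 × V_1 = 0.2778  =>  V_1 = 2.632 V
The requested potential is V_1 = 2.632 V.

Final answer: V_1 = 2.632 V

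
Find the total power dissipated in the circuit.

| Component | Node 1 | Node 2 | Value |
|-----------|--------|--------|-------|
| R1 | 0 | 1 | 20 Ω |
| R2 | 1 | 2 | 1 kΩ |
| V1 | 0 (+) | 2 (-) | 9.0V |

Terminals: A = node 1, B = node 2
Nodal analysis, taking node 2 as the 0 V reference.
Source V1 fixes V_0 = 9 V.
KCL at each unknown node (sum of currents leaving = 0; resistances in Ω):
  Node 1: (V_1 - 9)/20 + (V_1 - 0)/1000 = 0
Collecting terms: 0.051 × V_1 = 0.45  =>  V_1 = 8.824 V
Power in each resistor, P = (ΔV)²/R:
  P_R1 = (9 - 8.824)²/20 = 0.001557 W
  P_R2 = (8.824 - 0)²/1000 = 0.07785 W
P_total = P_R1 + P_R2 = 0.07941 W

Final answer: 0.07941 W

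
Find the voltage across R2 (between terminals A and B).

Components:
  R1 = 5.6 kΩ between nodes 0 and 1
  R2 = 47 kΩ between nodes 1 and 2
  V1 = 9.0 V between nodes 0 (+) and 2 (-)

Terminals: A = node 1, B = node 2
R1 and R2 are in series across V1 (node 0 → node 1 → node 2), and the output A–B is taken across R2, so this is a voltage divider.
Series current: I = V1/(R1 + R2) = 9/(5600 + 47000) = 9/52600 = 0.0001711 A
V_R2 = I × R2 = V1 × R2/(R1 + R2) = 9 × 47000/52600 = 8.042 V

Final answer: 8.042 V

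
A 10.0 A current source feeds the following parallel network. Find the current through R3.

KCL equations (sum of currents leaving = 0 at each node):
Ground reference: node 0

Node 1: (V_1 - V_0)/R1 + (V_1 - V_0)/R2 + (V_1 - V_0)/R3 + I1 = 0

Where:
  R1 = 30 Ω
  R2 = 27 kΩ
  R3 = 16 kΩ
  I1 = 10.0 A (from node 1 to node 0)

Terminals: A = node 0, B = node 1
All resistors sit directly between nodes 0 and 1, so they are in parallel and share one voltage V; the full source current 10 A splits among them.
1/R_par = 1/30 + 1/27000 + 1/16000 = 0.03343 S  =>  R_par = 29.91 Ω
V = I × R_par = 10 × 29.91 = 299.1 V
I_R3 = V/R3 = 299.1/16000 = 0.01869 A

Final answer: 0.01869 A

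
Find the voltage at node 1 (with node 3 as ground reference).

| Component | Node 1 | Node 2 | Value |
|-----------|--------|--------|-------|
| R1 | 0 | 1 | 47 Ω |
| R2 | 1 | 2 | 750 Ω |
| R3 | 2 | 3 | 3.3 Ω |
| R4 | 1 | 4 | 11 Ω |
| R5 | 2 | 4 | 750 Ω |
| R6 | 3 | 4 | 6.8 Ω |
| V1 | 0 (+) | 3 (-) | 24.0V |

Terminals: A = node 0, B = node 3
Nodal analysis, taking node 3 as the 0 V reference.
Source V1 fixes V_0 = 24 V.
KCL at each unknown node (sum of currents leaving = 0; resistances in Ω):
  Node 1: (V_1 - 24)/47 + (V_1 - V_2)/750 + (V_1 - V_4)/11 = 0
  Node 2: (V_2 - V_1)/750 + (V_2 - 0)/3.3 + (V_2 - V_4)/750 = 0
  Node 4: (V_4 - V_1)/11 + (V_4 - V_2)/750 + (V_4 - 0)/6.8 = 0
Collecting terms (coefficients in siemens):
  0.1135·V_1 - 0.001333·V_2 - 0.09091·V_4 = 0.5106
  0.3057·V_2 - 0.001333·V_1 - 0.001333·V_4 = 0
  0.2393·V_4 - 0.09091·V_1 - 0.001333·V_2 = 0
Solving these 3 simultaneous equations (Gaussian elimination) gives:
  V_1 = 6.466 V, V_2 = 0.03892 V, V_4 = 2.457 V
The requested potential is V_1 = 6.466 V.

Final answer: V_1 = 6.466 V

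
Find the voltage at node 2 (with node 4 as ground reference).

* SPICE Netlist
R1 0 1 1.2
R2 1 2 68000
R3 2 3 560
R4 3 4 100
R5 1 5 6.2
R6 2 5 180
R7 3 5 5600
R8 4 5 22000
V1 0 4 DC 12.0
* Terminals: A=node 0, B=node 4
Nodal analysis, taking node 4 as the 0 V reference.
Source V1 fixes V_0 = 12 V.
KCL at each unknown node (sum of currents leaving = 0; resistances in Ω):
  Node 1: (V_1 - 12)/1.2 + (V_1 - V_2)/68000 + (V_1 - V_5)/6.2 = 0
  Node 2: (V_2 - V_1)/68000 + (V_2 - V_3)/560 + (V_2 - V_5)/180 = 0
  Node 3: (V_3 - V_2)/560 + (V_3 - 0)/100 + (V_3 - V_5)/5600 = 0
  Node 5: (V_5 - V_1)/6.2 + (V_5 - V_2)/180 + (V_5 - V_3)/5600 + (V_5 - 0)/22000 = 0
Collecting terms (coefficients in siemens):
  0.9946·V_1 - 0.00001471·V_2 - 0.1613·V_5 = 10
  0.007356·V_2 - 0.00001471·V_1 - 0.001786·V_3 - 0.005556·V_5 = 0
  0.01196·V_3 - 0.001786·V_2 - 0.0001786·V_5 = 0
  0.1671·V_5 - 0.1613·V_1 - 0.005556·V_2 - 0.0001786·V_3 = 0
Solving these 4 simultaneous equations (Gaussian elimination) gives:
  V_1 = 11.98 V, V_2 = 9.379 V, V_3 = 1.577 V, V_5 = 11.88 V
The requested potential is V_2 = 9.379 V.

Final answer: V_2 = 9.379 V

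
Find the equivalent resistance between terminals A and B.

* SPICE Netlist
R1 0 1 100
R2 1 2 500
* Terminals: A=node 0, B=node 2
Reduce the network between node 0 (A) and node 2 (B) by series/parallel combination:
  Rs1 = R1 + R2 (series, joined only at node 1) = 100 + 500 = 600 Ω
R_eq = 600 Ω

Final answer: 600 Ω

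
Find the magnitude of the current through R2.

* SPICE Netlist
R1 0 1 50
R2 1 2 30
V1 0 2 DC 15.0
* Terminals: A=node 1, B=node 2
Nodal analysis, taking node 2 as the 0 V reference.
Source V1 fixes V_0 = 15 V.
KCL at each unknown node (sum of currents leaving = 0; resistances in Ω):
  Node 1: (V_1 - 15)/50 + (V_1 - 0)/30 = 0
Collecting terms: 0.05333 × V_1 = 0.3  =>  V_1 = 5.625 V
I_R2 = (V_1 - V_2)/R2 = (5.625 - 0)/30 = 0.1875 A
|I_R2| = 0.1875 A

Final answer: |I_R2| = 0.1875 A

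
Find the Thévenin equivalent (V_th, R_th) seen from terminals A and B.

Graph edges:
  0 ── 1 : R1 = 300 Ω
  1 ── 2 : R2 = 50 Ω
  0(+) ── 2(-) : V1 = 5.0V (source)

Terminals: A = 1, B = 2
Step 1 — V_th is the open-circuit voltage V_A - V_B (nothing connected across the terminals).
Nodal analysis, taking node 2 as the 0 V reference.
Source V1 fixes V_0 = 5 V.
KCL at each unknown node (sum of currents leaving = 0; resistances in Ω):
  Node 1: (V_1 - 5)/300 + (V_1 - 0)/50 = 0
Collecting terms: 0.02333 × V_1 = 0.01667  =>  V_1 = 0.7143 V
V_th = V_1 - V_2 = 0.7143 - 0 = 0.7143 V
Step 2 — R_th: zero the source — replace V1 by a short circuit (node 2 merges into node 0) — and find the resistance seen between A (node 1) and B (node 0).
Reduce the network between node 1 (A) and node 0 (B) by series/parallel combination:
  Rp1 = R1 ‖ R2 (parallel, both between nodes 0 and 1) = 1/(1/300 + 1/50) = 42.86 Ω
R_th = 42.86 Ω

Final answer: V_th = 0.7143 V, R_th = 42.86 Ω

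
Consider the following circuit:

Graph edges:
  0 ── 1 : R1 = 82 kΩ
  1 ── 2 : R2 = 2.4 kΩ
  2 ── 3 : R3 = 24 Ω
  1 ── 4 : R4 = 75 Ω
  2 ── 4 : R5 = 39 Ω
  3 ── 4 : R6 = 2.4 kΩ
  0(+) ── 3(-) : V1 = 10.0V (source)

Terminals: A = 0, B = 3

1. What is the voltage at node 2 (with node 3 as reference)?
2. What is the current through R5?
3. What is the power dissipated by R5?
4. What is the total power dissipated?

Nodal analysis, taking node 3 as the 0 V reference.
Source V1 fixes V_0 = 10 V.
KCL at each unknown node (sum of currents leaving = 0; resistances in Ω):
  Node 1: (V_1 - 10)/82000 + (V_1 - V_2)/2400 + (V_1 - V_4)/75 = 0
  Node 2: (V_2 - V_1)/2400 + (V_2 - 0)/24 + (V_2 - V_4)/39 = 0
  Node 4: (V_4 - V_1)/75 + (V_4 - V_2)/39 + (V_4 - 0)/2400 = 0
Collecting terms (coefficients in siemens):
  0.01376·V_1 - 0.0004167·V_2 - 0.01333·V_4 = 0.000122
  0.06772·V_2 - 0.0004167·V_1 - 0.02564·V_4 = 0
  0.03939·V_4 - 0.01333·V_1 - 0.02564·V_2 = 0
Solving these 3 simultaneous equations (Gaussian elimination) gives:
  V_1 = 0.01599 V, V_2 = 0.002849 V, V_4 = 0.007266 V
Part 1:
  Read off the nodal solution: V_2 = 0.002849 V
Part 2:
  I_R5 = (V_2 - V_4)/R5 = (0.002849 - 0.007266)/39 = -0.0001133 A
  Magnitude: I_R5 = 0.0001133 A
Part 3:
  I_R5 = (V_2 - V_4)/R5 = (0.002849 - 0.007266)/39 = -0.0001133 A
  P_R5 = I_R5² × R5 = (-0.0001133)² × 39 = 0.0000005002 W
Part 4:
  Power in each resistor, P = (ΔV)²/R:
    P_R1 = (10 - 0.01599)²/82000 = 0.001216 W
    P_R2 = (0.01599 - 0.002849)²/2400 = 0.00000007192 W
    P_R3 = (0.002849 - 0)²/24 = 0.0000003383 W
    P_R4 = (0.01599 - 0.007266)²/75 = 0.000001014 W
    P_R5 = (0.002849 - 0.007266)²/39 = 0.0000005002 W
    P_R6 = (0 - 0.007266)²/2400 = 0.000000022 W
  P_total = P_R1 + P_R2 + P_R3 + P_R4 + P_R5 + P_R6 = 0.001218 W

Final answers:
1. V_2 = 0.002849 V
2. I_R5 = 0.0001133 A
3. P_R5 = 5.002e-07 W
4. P_total = 0.001218 W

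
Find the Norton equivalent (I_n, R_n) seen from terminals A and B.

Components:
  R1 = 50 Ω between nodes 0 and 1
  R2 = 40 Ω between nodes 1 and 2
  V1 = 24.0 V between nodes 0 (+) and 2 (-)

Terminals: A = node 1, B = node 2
Find the Thévenin equivalent first; then I_n = V_th/R_th and R_n = R_th.
Step 1 — V_th is the open-circuit voltage V_A - V_B (nothing connected across the terminals).
Nodal analysis, taking node 2 as the 0 V reference.
Source V1 fixes V_0 = 24 V.
KCL at each unknown node (sum of currents leaving = 0; resistances in Ω):
  Node 1: (V_1 - 24)/50 + (V_1 - 0)/40 = 0
Collecting terms: 0.045 × V_1 = 0.48  =>  V_1 = 10.67 V
V_th = V_1 - V_2 = 10.67 - 0 = 10.67 V
Step 2 — R_th: zero the source — replace V1 by a short circuit (node 2 merges into node 0) — and find the resistance seen between A (node 1) and B (node 0).
Reduce the network between node 1 (A) and node 0 (B) by series/parallel combination:
  Rp1 = R1 ‖ R2 (parallel, both between nodes 0 and 1) = 1/(1/50 + 1/40) = 22.22 Ω
R_th = 22.22 Ω
I_n = V_th/R_th = 10.67/22.22 = 0.48 A, and R_n = R_th = 22.22 Ω

Final answer: I_n = 0.48 A, R_n = 22.22 Ω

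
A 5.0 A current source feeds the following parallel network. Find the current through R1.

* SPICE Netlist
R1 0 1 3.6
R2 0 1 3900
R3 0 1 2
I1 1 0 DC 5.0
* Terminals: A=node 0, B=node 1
All resistors sit directly between nodes 0 and 1, so they are in parallel and share one voltage V; the full source current 5 A splits among them.
1/R_par = 1/3.6 + 1/3900 + 1/2 = 0.778 S  =>  R_par = 1.285 Ω
V = I × R_par = 5 × 1.285 = 6.426 V
I_R1 = V/R1 = 6.426/3.6 = 1.785 A

Final answer: 1.785 A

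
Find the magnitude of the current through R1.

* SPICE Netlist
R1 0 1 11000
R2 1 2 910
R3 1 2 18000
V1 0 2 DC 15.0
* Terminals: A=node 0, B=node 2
Nodal analysis, taking node 2 as the 0 V reference.
Source V1 fixes V_0 = 15 V.
KCL at each unknown node (sum of currents leaving = 0; resistances in Ω):
  Node 1: (V_1 - 15)/11000 + (V_1 - 0)/910 + (V_1 - 0)/18000 = 0
Collecting terms: 0.001245 × V_1 = 0.001364  =>  V_1 = 1.095 V
I_R1 = (V_0 - V_1)/R1 = (15 - 1.095)/11000 = 0.001264 A
|I_R1| = 0.001264 A

Final answer: |I_R1| = 0.001264 A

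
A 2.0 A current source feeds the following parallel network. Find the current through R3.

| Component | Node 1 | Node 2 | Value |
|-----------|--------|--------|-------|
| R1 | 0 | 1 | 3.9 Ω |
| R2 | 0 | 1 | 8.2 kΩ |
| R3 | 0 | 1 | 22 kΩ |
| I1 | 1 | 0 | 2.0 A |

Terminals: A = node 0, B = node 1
All resistors sit directly between nodes 0 and 1, so they are in parallel and share one voltage V; the full source current 2 A splits among them.
1/R_par = 1/3.9 + 1/8200 + 1/22000 = 0.2566 S  =>  R_par = 3.897 Ω
V = I × R_par = 2 × 3.897 = 7.795 V
I_R3 = V/R3 = 7.795/22000 = 0.0003543 A

Final answer: 0.0003543 A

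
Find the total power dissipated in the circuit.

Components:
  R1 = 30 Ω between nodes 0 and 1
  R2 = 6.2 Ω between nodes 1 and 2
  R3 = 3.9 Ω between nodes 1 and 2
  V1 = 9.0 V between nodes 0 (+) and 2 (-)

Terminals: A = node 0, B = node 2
Nodal analysis, taking node 2 as the 0 V reference.
Source V1 fixes V_0 = 9 V.
KCL at each unknown node (sum of currents leaving = 0; resistances in Ω):
  Node 1: (V_1 - 9)/30 + (V_1 - 0)/6.2 + (V_1 - 0)/3.9 = 0
Collecting terms: 0.451 × V_1 = 0.3  =>  V_1 = 0.6651 V
Power in each resistor, P = (ΔV)²/R:
  P_R1 = (9 - 0.6651)²/30 = 2.316 W
  P_R2 = (0.6651 - 0)²/6.2 = 0.07136 W
  P_R3 = (0.6651 - 0)²/3.9 = 0.1134 W
P_total = P_R1 + P_R2 + P_R3 = 2.5 W

Final answer: 2.5 W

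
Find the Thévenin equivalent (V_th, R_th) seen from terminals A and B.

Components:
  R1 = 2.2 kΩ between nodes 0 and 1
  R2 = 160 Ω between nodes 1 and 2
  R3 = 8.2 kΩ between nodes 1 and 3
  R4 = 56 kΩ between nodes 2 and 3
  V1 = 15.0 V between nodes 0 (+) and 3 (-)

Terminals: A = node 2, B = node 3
Step 1 — V_th is the open-circuit voltage V_A - V_B (nothing connected across the terminals).
Nodal analysis, taking node 3 as the 0 V reference.
Source V1 fixes V_0 = 15 V.
KCL at each unknown node (sum of currents leaving = 0; resistances in Ω):
  Node 1: (V_1 - 15)/2200 + (V_1 - V_2)/160 + (V_1 - 0)/8200 = 0
  Node 2: (V_2 - V_1)/160 + (V_2 - 0)/56000 = 0
Collecting terms (coefficients in siemens):
  0.006826·V_1 - 0.00625·V_2 = 0.006818
  0.006268·V_2 - 0.00625·V_1 = 0
Determinant D = (0.006826)(0.006268) - (-0.00625)(-0.00625) = 0.000003725
V_1 = [(0.006818)(0.006268) - (-0.00625)(0)]/D = 11.47 V
V_2 = [(0.006826)(0) - (0.006818)(-0.00625)]/D = 11.44 V
V_th = V_2 - V_3 = 11.44 - 0 = 11.44 V
Step 2 — R_th: zero the source — replace V1 by a short circuit (node 3 merges into node 0) — and find the resistance seen between A (node 2) and B (node 0).
Reduce the network between node 2 (A) and node 0 (B) by series/parallel combination:
  Rp1 = R1 ‖ R3 (parallel, both between nodes 0 and 1) = 1/(1/2200 + 1/8200) = 1735 Ω
  Rs1 = R2 + Rp1 (series, joined only at node 1) = 160 + 1735 = 1895 Ω
  Rp2 = R4 ‖ Rs1 (parallel, both between nodes 0 and 2) = 1/(1/56000 + 1/1895) = 1833 Ω
R_th = 1.833 kΩ

Final answer: V_th = 11.44 V, R_th = 1.833 kΩ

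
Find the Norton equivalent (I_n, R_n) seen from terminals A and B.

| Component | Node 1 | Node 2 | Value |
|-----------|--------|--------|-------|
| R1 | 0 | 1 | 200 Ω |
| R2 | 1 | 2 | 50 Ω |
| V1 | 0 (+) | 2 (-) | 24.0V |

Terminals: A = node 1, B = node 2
Find the Thévenin equivalent first; then I_n = V_th/R_th and R_n = R_th.
Step 1 — V_th is the open-circuit voltage V_A - V_B (nothing connected across the terminals).
Nodal analysis, taking node 2 as the 0 V reference.
Source V1 fixes V_0 = 24 V.
KCL at each unknown node (sum of currents leaving = 0; resistances in Ω):
  Node 1: (V_1 - 24)/200 + (V_1 - 0)/50 = 0
Collecting terms: 0.025 × V_1 = 0.12  =>  V_1 = 4.8 V
V_th = V_1 - V_2 = 4.8 - 0 = 4.8 V
Step 2 — R_th: zero the source — replace V1 by a short circuit (node 2 merges into node 0) — and find the resistance seen between A (node 1) and B (node 0).
Reduce the network between node 1 (A) and node 0 (B) by series/parallel combination:
  Rp1 = R1 ‖ R2 (parallel, both between nodes 0 and 1) = 1/(1/200 + 1/50) = 40 Ω
R_th = 40 Ω
I_n = V_th/R_th = 4.8/40 = 0.12 A, and R_n = R_th = 40 Ω

Final answer: I_n = 0.12 A, R_n = 40 Ω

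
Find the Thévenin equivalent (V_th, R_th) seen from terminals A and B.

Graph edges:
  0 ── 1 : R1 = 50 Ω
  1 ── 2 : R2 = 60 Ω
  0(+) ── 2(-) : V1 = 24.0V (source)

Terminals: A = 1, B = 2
Step 1 — V_th is the open-circuit voltage V_A - V_B (nothing connected across the terminals).
Nodal analysis, taking node 2 as the 0 V reference.
Source V1 fixes V_0 = 24 V.
KCL at each unknown node (sum of currents leaving = 0; resistances in Ω):
  Node 1: (V_1 - 24)/50 + (V_1 - 0)/60 = 0
Collecting terms: 0.03667 × V_1 = 0.48  =>  V_1 = 13.09 V
V_th = V_1 - V_2 = 13.09 - 0 = 13.09 V
Step 2 — R_th: zero the source — replace V1 by a short circuit (node 2 merges into node 0) — and find the resistance seen between A (node 1) and B (node 0).
Reduce the network between node 1 (A) and node 0 (B) by series/parallel combination:
  Rp1 = R1 ‖ R2 (parallel, both between nodes 0 and 1) = 1/(1/50 + 1/60) = 27.27 Ω
R_th = 27.27 Ω

Final answer: V_th = 13.09 V, R_th = 27.27 Ω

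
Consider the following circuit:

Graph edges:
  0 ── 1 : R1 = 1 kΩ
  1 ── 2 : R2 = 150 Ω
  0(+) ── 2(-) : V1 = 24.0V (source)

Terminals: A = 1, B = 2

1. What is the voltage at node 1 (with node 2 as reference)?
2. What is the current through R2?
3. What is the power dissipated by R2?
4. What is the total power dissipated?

Nodal analysis, taking node 2 as the 0 V reference.
Source V1 fixes V_0 = 24 V.
KCL at each unknown node (sum of currents leaving = 0; resistances in Ω):
  Node 1: (V_1 - 24)/1000 + (V_1 - 0)/150 = 0
Collecting terms: 0.007667 × V_1 = 0.024  =>  V_1 = 3.13 V
Part 1:
  Read off the nodal solution: V_1 = 3.13 V
Part 2:
  I_R2 = (V_1 - V_2)/R2 = (3.13 - 0)/150 = 0.02087 A
  Magnitude: I_R2 = 0.02087 A
Part 3:
  I_R2 = (V_1 - V_2)/R2 = (3.13 - 0)/150 = 0.02087 A
  P_R2 = I_R2² × R2 = (0.02087)² × 150 = 0.06533 W
Part 4:
  Power in each resistor, P = (ΔV)²/R:
    P_R1 = (24 - 3.13)²/1000 = 0.4355 W
    P_R2 = (3.13 - 0)²/150 = 0.06533 W
  P_total = P_R1 + P_R2 = 0.5009 W

Final answers:
1. V_1 = 3.13 V
2. I_R2 = 0.02087 A
3. P_R2 = 0.06533 W
4. P_total = 0.5009 W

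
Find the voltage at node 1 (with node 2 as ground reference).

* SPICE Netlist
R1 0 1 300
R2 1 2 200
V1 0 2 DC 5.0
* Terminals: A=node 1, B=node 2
Nodal analysis, taking node 2 as the 0 V reference.
Source V1 fixes V_0 = 5 V.
KCL at each unknown node (sum of currents leaving = 0; resistances in Ω):
  Node 1: (V_1 - 5)/300 + (V_1 - 0)/200 = 0
Collecting terms: 0.008333 × V_1 = 0.01667  =>  V_1 = 2 V
The requested potential is V_1 = 2 V.

Final answer: V_1 = 2 V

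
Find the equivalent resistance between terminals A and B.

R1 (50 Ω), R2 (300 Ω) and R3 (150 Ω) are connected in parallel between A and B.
Reduce the network between node 0 (A) and node 1 (B) by series/parallel combination:
  Rp1 = R1 ‖ R2 ‖ R3 (parallel, all between nodes 0 and 1) = 1/(1/50 + 1/300 + 1/150) = 33.33 Ω
R_eq = 33.33 Ω

Final answer: 33.33 Ω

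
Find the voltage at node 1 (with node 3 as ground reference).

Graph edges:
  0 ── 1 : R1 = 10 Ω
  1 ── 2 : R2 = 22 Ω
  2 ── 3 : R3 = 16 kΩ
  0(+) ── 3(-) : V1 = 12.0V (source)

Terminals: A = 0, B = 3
Nodal analysis, taking node 3 as the 0 V reference.
Source V1 fixes V_0 = 12 V.
KCL at each unknown node (sum of currents leaving = 0; resistances in Ω):
  Node 1: (V_1 - 12)/10 + (V_1 - V_2)/22 = 0
  Node 2: (V_2 - V_1)/22 + (V_2 - 0)/16000 = 0
Collecting terms (coefficients in siemens):
  0.1455·V_1 - 0.04545·V_2 = 1.2
  0.04552·V_2 - 0.04545·V_1 = 0
Determinant D = (0.1455)(0.04552) - (-0.04545)(-0.04545) = 0.004555
V_1 = [(1.2)(0.04552) - (-0.04545)(0)]/D = 11.99 V
V_2 = [(0.1455)(0) - (1.2)(-0.04545)]/D = 11.98 V
The requested potential is V_1 = 11.99 V.

Final answer: V_1 = 11.99 V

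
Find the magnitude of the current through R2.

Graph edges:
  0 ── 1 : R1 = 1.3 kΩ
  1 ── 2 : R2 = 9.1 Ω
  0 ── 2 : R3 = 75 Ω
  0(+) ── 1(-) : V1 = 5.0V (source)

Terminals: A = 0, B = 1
Nodal analysis, taking node 1 as the 0 V reference.
Source V1 fixes V_0 = 5 V.
KCL at each unknown node (sum of currents leaving = 0; resistances in Ω):
  Node 2: (V_2 - 0)/9.1 + (V_2 - 5)/75 = 0
Collecting terms: 0.1232 × V_2 = 0.06667  =>  V_2 = 0.541 V
I_R2 = (V_1 - V_2)/R2 = (0 - 0.541)/9.1 = -0.05945 A
|I_R2| = 0.05945 A

Final answer: |I_R2| = 0.05945 A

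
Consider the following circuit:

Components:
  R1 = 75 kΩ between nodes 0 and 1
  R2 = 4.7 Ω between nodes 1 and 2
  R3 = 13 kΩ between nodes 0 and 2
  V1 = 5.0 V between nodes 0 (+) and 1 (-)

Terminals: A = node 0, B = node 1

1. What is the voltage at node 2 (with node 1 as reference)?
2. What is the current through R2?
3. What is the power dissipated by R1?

Nodal analysis, taking node 1 as the 0 V reference.
Source V1 fixes V_0 = 5 V.
KCL at each unknown node (sum of currents leaving = 0; resistances in Ω):
  Node 2: (V_2 - 0)/4.7 + (V_2 - 5)/13000 = 0
Collecting terms: 0.2128 × V_2 = 0.0003846  =>  V_2 = 0.001807 V
Part 1:
  Read off the nodal solution: V_2 = 0.001807 V
Part 2:
  I_R2 = (V_1 - V_2)/R2 = (0 - 0.001807)/4.7 = -0.0003845 A
  Magnitude: I_R2 = 0.0003845 A
Part 3:
  I_R1 = (V_0 - V_1)/R1 = (5 - 0)/75000 = 0.00006667 A
  P_R1 = I_R1² × R1 = (0.00006667)² × 75000 = 0.0003333 W

Final answers:
1. V_2 = 0.001807 V
2. I_R2 = 0.0003845 A
3. P_R1 = 0.0003333 W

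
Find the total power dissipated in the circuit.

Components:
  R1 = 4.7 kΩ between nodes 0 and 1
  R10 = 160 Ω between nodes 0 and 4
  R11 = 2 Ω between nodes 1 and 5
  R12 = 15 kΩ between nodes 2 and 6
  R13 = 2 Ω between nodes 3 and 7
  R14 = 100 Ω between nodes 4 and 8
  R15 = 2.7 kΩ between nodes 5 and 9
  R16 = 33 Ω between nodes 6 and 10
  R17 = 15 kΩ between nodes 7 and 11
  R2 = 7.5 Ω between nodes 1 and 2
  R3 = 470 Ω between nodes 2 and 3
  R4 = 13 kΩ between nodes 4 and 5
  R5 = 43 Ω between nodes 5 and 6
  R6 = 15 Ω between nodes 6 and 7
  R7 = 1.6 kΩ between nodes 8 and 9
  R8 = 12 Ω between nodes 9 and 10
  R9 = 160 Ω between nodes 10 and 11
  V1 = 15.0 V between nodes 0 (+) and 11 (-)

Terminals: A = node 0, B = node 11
Nodal analysis, taking node 11 as the 0 V reference.
Source V1 fixes V_0 = 15 V.
KCL at each unknown node (sum of currents leaving = 0; resistances in Ω):
  Node 1: (V_1 - 15)/4700 + (V_1 - V_2)/7.5 + (V_1 - V_5)/2 = 0
  Node 2: (V_2 - V_1)/7.5 + (V_2 - V_3)/470 + (V_2 - V_6)/15000 = 0
  Node 3: (V_3 - V_2)/470 + (V_3 - V_7)/2 = 0
  Node 4: (V_4 - V_5)/13000 + (V_4 - 15)/160 + (V_4 - V_8)/100 = 0
  Node 5: (V_5 - V_4)/13000 + (V_5 - V_6)/43 + (V_5 - V_1)/2 + (V_5 - V_9)/2700 = 0
  Node 6: (V_6 - V_5)/43 + (V_6 - V_7)/15 + (V_6 - V_2)/15000 + (V_6 - V_10)/33 = 0
  Node 7: (V_7 - V_6)/15 + (V_7 - V_3)/2 + (V_7 - 0)/15000 = 0
  Node 8: (V_8 - V_9)/1600 + (V_8 - V_4)/100 = 0
  Node 9: (V_9 - V_8)/1600 + (V_9 - V_10)/12 + (V_9 - V_5)/2700 = 0
  Node 10: (V_10 - V_9)/12 + (V_10 - 0)/160 + (V_10 - V_6)/33 = 0
Collecting terms (coefficients in siemens):
  0.6335·V_1 - 0.1333·V_2 - 0.5·V_5 = 0.003191
  0.1355·V_2 - 0.1333·V_1 - 0.002128·V_3 - 0.00006667·V_6 = 0
  0.5021·V_3 - 0.002128·V_2 - 0.5·V_7 = 0
  0.01633·V_4 - 0.00007692·V_5 - 0.01·V_8 = 0.09375
  0.5237·V_5 - 0.5·V_1 - 0.00007692·V_4 - 0.02326·V_6 - 0.0003704·V_9 = 0
  0.1203·V_6 - 0.00006667·V_2 - 0.02326·V_5 - 0.06667·V_7 - 0.0303·V_10 = 0
  0.5667·V_7 - 0.5·V_3 - 0.06667·V_6 = 0
  0.01063·V_8 - 0.01·V_4 - 0.000625·V_9 = 0
  0.08433·V_9 - 0.0003704·V_5 - 0.000625·V_8 - 0.08333·V_10 = 0
  0.1199·V_10 - 0.0303·V_6 - 0.08333·V_9 = 0
Solving these 10 simultaneous equations (Gaussian elimination) gives:
  V_1 = 1.957 V, V_2 = 1.955 V, V_3 = 1.813 V, V_4 = 13.73 V
  V_5 = 1.952 V, V_6 = 1.81 V, V_7 = 1.813 V, V_8 = 13.03 V
  V_9 = 1.78 V, V_10 = 1.694 V
Power in each resistor, P = (ΔV)²/R:
  P_R1 = (15 - 1.957)²/4700 = 0.0362 W
  P_R2 = (1.957 - 1.955)²/7.5 = 0.0000007239 W
  P_R3 = (1.955 - 1.813)²/470 = 0.00004259 W
  P_R4 = (13.73 - 1.952)²/13000 = 0.01067 W
  P_R5 = (1.952 - 1.81)²/43 = 0.0004701 W
  P_R6 = (1.81 - 1.813)²/15 = 0.000000487 W
  P_R7 = (13.03 - 1.78)²/1600 = 0.07907 W
  P_R8 = (1.78 - 1.694)²/12 = 0.0006038 W
  P_R9 = (1.694 - 0)²/160 = 0.01794 W
  P_R10 = (15 - 13.73)²/160 = 0.01008 W
  P_R11 = (1.957 - 1.952)²/2 = 0.00001215 W
  P_R12 = (1.955 - 1.81)²/15000 = 0.000001397 W
  P_R13 = (1.813 - 1.813)²/2 = 0.0000001812 W
  P_R14 = (13.73 - 13.03)²/100 = 0.004942 W
  P_R15 = (1.952 - 1.78)²/2700 = 0.00001101 W
  P_R16 = (1.81 - 1.694)²/33 = 0.0004034 W
  P_R17 = (1.813 - 0)²/15000 = 0.000219 W
P_total = P_R1 + P_R2 + P_R3 + P_R4 + P_R5 + P_R6 + P_R7 + P_R8 + P_R9 + P_R10 + P_R11 + P_R12 + P_R13 + P_R14 + P_R15 + P_R16 + P_R17 = 0.1607 W

Final answer: 0.1607 W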